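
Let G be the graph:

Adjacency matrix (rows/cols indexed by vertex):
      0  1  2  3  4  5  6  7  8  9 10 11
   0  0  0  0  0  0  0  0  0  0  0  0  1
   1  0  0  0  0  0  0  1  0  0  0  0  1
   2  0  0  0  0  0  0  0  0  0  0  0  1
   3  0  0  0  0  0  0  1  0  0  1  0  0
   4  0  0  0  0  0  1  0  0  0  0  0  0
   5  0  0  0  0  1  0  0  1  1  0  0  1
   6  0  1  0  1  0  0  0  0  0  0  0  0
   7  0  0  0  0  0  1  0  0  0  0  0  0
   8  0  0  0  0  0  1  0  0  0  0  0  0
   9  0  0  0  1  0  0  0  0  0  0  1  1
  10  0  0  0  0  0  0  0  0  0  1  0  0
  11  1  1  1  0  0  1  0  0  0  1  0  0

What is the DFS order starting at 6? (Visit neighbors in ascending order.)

DFS from vertex 6 (neighbors processed in ascending order):
Visit order: 6, 1, 11, 0, 2, 5, 4, 7, 8, 9, 3, 10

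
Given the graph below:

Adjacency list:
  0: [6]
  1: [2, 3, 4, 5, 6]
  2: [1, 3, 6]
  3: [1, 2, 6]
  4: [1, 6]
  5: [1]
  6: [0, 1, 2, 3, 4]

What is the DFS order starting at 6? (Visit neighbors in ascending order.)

DFS from vertex 6 (neighbors processed in ascending order):
Visit order: 6, 0, 1, 2, 3, 4, 5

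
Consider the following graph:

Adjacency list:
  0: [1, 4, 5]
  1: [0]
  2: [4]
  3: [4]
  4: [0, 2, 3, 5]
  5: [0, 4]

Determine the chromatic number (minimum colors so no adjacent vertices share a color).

The graph has a maximum clique of size 3 (lower bound on chromatic number).
A valid 3-coloring: {0: 1, 1: 0, 2: 1, 3: 1, 4: 0, 5: 2}.
Chromatic number = 3.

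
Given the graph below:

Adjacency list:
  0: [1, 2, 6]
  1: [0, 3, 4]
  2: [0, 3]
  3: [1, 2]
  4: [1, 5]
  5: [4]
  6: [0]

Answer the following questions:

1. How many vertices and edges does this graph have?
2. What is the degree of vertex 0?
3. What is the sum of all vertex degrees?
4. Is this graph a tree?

Count: 7 vertices, 7 edges.
Vertex 0 has neighbors [1, 2, 6], degree = 3.
Handshaking lemma: 2 * 7 = 14.
A tree on 7 vertices has 6 edges. This graph has 7 edges (1 extra). Not a tree.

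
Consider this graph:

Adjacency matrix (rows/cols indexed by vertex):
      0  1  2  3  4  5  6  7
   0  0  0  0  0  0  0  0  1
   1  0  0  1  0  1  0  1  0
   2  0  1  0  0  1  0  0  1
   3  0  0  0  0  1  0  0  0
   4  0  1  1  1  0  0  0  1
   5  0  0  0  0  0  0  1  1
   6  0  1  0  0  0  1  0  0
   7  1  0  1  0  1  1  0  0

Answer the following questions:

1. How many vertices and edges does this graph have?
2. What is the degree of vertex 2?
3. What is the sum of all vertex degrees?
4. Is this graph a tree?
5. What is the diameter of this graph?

Count: 8 vertices, 10 edges.
Vertex 2 has neighbors [1, 4, 7], degree = 3.
Handshaking lemma: 2 * 10 = 20.
A tree on 8 vertices has 7 edges. This graph has 10 edges (3 extra). Not a tree.
Diameter (longest shortest path) = 3.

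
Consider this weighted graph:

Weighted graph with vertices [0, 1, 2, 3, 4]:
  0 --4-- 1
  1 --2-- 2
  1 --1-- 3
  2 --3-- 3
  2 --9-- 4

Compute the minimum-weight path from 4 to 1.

Using Dijkstra's algorithm from vertex 4:
Shortest path: 4 -> 2 -> 1
Total weight: 9 + 2 = 11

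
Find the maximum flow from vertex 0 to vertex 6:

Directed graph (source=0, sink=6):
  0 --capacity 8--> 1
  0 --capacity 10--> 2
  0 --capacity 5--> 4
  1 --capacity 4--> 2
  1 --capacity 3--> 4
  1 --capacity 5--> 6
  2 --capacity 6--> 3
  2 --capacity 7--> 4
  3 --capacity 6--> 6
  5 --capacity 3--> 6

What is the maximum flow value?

Computing max flow:
  Flow on (0->1): 5/8
  Flow on (0->2): 6/10
  Flow on (1->6): 5/5
  Flow on (2->3): 6/6
  Flow on (3->6): 6/6
Maximum flow = 11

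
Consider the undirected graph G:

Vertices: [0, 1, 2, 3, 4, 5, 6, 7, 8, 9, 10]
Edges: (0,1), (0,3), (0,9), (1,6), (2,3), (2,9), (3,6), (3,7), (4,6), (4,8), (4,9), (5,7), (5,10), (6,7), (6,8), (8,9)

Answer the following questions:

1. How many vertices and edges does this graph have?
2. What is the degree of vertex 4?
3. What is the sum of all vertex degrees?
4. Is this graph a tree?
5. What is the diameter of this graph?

Count: 11 vertices, 16 edges.
Vertex 4 has neighbors [6, 8, 9], degree = 3.
Handshaking lemma: 2 * 16 = 32.
A tree on 11 vertices has 10 edges. This graph has 16 edges (6 extra). Not a tree.
Diameter (longest shortest path) = 5.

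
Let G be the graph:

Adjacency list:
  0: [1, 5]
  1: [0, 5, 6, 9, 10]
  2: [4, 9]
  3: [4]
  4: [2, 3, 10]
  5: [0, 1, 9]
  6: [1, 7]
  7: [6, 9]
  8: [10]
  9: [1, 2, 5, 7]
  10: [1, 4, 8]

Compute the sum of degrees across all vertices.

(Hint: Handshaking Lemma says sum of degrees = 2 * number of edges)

Count edges: 14 edges.
By Handshaking Lemma: sum of degrees = 2 * 14 = 28.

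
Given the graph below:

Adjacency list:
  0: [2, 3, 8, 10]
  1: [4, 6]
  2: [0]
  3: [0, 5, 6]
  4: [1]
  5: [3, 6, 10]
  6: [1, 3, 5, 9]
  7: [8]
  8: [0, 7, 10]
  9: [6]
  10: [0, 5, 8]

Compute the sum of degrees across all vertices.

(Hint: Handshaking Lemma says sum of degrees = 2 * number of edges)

Count edges: 13 edges.
By Handshaking Lemma: sum of degrees = 2 * 13 = 26.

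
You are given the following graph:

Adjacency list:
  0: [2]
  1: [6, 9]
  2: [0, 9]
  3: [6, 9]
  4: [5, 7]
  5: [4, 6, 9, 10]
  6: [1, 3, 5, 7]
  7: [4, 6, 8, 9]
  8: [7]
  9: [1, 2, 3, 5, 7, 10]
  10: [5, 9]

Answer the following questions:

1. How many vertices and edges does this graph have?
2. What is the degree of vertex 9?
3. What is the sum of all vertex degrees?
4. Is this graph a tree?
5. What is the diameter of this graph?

Count: 11 vertices, 15 edges.
Vertex 9 has neighbors [1, 2, 3, 5, 7, 10], degree = 6.
Handshaking lemma: 2 * 15 = 30.
A tree on 11 vertices has 10 edges. This graph has 15 edges (5 extra). Not a tree.
Diameter (longest shortest path) = 4.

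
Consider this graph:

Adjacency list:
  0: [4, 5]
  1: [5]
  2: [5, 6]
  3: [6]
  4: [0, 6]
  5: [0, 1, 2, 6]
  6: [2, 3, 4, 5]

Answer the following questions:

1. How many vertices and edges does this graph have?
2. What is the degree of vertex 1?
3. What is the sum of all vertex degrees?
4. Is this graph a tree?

Count: 7 vertices, 8 edges.
Vertex 1 has neighbors [5], degree = 1.
Handshaking lemma: 2 * 8 = 16.
A tree on 7 vertices has 6 edges. This graph has 8 edges (2 extra). Not a tree.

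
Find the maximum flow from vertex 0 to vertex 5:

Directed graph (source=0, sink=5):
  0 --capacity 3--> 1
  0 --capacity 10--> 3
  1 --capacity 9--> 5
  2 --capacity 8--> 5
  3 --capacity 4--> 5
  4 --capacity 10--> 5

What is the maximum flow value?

Computing max flow:
  Flow on (0->1): 3/3
  Flow on (0->3): 4/10
  Flow on (1->5): 3/9
  Flow on (3->5): 4/4
Maximum flow = 7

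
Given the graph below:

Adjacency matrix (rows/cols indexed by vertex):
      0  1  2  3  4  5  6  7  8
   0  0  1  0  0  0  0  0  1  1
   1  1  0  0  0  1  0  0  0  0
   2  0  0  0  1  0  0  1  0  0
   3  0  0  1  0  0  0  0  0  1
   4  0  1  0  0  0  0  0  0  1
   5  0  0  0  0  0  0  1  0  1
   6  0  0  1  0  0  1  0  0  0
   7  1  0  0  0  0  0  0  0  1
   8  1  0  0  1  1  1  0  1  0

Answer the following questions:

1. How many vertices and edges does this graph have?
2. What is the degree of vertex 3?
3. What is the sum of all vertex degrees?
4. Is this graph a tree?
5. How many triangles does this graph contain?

Count: 9 vertices, 11 edges.
Vertex 3 has neighbors [2, 8], degree = 2.
Handshaking lemma: 2 * 11 = 22.
A tree on 9 vertices has 8 edges. This graph has 11 edges (3 extra). Not a tree.
Number of triangles = 1.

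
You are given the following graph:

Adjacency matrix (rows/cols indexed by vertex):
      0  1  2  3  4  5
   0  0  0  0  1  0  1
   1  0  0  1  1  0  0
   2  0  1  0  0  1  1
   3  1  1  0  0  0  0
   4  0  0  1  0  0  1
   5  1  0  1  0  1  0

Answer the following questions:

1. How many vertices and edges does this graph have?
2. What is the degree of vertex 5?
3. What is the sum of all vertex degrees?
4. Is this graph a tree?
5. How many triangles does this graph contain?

Count: 6 vertices, 7 edges.
Vertex 5 has neighbors [0, 2, 4], degree = 3.
Handshaking lemma: 2 * 7 = 14.
A tree on 6 vertices has 5 edges. This graph has 7 edges (2 extra). Not a tree.
Number of triangles = 1.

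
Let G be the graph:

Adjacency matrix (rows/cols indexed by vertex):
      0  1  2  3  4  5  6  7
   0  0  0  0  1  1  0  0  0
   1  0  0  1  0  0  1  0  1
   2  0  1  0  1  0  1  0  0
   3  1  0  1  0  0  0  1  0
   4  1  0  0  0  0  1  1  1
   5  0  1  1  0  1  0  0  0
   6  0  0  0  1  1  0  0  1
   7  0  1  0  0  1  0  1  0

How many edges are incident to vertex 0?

Vertex 0 has neighbors [3, 4], so deg(0) = 2.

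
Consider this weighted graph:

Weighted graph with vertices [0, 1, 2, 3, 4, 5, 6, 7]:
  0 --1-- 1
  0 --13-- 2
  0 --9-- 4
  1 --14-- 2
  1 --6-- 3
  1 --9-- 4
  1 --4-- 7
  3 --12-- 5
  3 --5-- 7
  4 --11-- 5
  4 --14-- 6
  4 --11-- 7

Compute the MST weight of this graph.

Applying Kruskal's algorithm (sort edges by weight, add if no cycle):
  Add (0,1) w=1
  Add (1,7) w=4
  Add (3,7) w=5
  Skip (1,3) w=6 (creates cycle)
  Add (0,4) w=9
  Skip (1,4) w=9 (creates cycle)
  Skip (4,7) w=11 (creates cycle)
  Add (4,5) w=11
  Skip (3,5) w=12 (creates cycle)
  Add (0,2) w=13
  Skip (1,2) w=14 (creates cycle)
  Add (4,6) w=14
MST weight = 57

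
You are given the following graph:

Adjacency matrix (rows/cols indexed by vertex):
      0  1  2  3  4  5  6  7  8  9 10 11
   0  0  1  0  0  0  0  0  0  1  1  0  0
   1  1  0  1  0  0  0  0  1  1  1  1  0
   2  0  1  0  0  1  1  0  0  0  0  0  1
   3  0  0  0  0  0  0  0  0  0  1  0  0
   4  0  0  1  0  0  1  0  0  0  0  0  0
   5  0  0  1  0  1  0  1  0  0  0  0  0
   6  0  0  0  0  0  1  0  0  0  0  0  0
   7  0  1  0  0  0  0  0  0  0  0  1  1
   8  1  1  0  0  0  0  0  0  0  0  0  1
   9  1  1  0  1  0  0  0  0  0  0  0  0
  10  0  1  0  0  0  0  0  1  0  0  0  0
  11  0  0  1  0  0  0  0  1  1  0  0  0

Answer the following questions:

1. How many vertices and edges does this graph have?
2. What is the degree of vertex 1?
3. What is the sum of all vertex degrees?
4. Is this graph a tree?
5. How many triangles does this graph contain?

Count: 12 vertices, 17 edges.
Vertex 1 has neighbors [0, 2, 7, 8, 9, 10], degree = 6.
Handshaking lemma: 2 * 17 = 34.
A tree on 12 vertices has 11 edges. This graph has 17 edges (6 extra). Not a tree.
Number of triangles = 4.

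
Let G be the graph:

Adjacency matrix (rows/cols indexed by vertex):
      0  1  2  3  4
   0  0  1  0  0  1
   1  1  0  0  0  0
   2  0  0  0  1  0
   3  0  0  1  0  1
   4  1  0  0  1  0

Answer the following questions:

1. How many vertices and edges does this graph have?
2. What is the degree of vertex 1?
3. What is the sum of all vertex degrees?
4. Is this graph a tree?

Count: 5 vertices, 4 edges.
Vertex 1 has neighbors [0], degree = 1.
Handshaking lemma: 2 * 4 = 8.
A graph is a tree iff it is connected and has exactly n-1 edges. This graph is connected (all 5 vertices in one component) and has 5-1 = 4 edges. It is a tree.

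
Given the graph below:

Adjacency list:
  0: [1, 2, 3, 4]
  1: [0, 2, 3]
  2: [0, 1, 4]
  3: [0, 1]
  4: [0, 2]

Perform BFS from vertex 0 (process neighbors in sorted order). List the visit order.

BFS from vertex 0 (neighbors processed in ascending order):
Visit order: 0, 1, 2, 3, 4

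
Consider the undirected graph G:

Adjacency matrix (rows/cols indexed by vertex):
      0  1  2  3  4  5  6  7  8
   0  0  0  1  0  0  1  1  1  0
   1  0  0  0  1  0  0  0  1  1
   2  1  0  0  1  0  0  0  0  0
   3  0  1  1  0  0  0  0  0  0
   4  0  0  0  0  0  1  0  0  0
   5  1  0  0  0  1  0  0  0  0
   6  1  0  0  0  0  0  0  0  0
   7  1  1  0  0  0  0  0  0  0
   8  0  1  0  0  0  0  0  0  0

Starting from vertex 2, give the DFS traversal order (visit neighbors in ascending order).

DFS from vertex 2 (neighbors processed in ascending order):
Visit order: 2, 0, 5, 4, 6, 7, 1, 3, 8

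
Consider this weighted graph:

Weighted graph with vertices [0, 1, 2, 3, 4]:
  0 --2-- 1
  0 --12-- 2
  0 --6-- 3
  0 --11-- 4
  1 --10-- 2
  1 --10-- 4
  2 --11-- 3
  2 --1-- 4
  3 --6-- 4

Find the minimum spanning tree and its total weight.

Applying Kruskal's algorithm (sort edges by weight, add if no cycle):
  Add (2,4) w=1
  Add (0,1) w=2
  Add (0,3) w=6
  Add (3,4) w=6
  Skip (1,2) w=10 (creates cycle)
  Skip (1,4) w=10 (creates cycle)
  Skip (0,4) w=11 (creates cycle)
  Skip (2,3) w=11 (creates cycle)
  Skip (0,2) w=12 (creates cycle)
MST weight = 15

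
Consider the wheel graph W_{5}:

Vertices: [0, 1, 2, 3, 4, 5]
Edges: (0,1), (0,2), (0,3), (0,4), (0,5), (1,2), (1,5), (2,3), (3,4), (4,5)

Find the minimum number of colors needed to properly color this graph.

W_{5} = C_{5} plus a hub adjacent to every cycle vertex.
The outer cycle needs 3 colors (odd cycle); the hub is adjacent to all of them so needs a fresh color.
Chromatic number = 3 + 1 = 4.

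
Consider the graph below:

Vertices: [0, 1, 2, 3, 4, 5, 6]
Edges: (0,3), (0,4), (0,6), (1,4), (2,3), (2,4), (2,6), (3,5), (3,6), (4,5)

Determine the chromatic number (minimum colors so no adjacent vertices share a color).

The graph has a maximum clique of size 3 (lower bound on chromatic number).
A valid 3-coloring: {0: 1, 1: 1, 2: 1, 3: 0, 4: 0, 5: 1, 6: 2}.
Chromatic number = 3.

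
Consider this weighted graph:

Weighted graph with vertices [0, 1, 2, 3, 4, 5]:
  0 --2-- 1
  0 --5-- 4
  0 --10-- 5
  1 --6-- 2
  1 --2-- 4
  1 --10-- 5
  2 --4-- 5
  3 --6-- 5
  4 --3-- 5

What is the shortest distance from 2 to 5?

Using Dijkstra's algorithm from vertex 2:
Shortest path: 2 -> 5
Total weight: 4 = 4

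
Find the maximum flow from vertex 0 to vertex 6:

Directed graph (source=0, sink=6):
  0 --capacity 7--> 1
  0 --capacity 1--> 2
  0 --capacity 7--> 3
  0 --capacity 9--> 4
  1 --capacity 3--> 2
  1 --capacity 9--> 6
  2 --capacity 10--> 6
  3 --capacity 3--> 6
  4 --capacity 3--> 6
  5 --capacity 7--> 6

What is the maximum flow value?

Computing max flow:
  Flow on (0->1): 7/7
  Flow on (0->2): 1/1
  Flow on (0->3): 3/7
  Flow on (0->4): 3/9
  Flow on (1->6): 7/9
  Flow on (2->6): 1/10
  Flow on (3->6): 3/3
  Flow on (4->6): 3/3
Maximum flow = 14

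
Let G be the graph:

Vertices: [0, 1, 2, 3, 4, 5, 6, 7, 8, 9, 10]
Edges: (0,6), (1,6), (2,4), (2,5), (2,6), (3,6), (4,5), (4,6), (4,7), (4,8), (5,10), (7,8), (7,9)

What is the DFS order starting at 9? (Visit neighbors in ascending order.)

DFS from vertex 9 (neighbors processed in ascending order):
Visit order: 9, 7, 4, 2, 5, 10, 6, 0, 1, 3, 8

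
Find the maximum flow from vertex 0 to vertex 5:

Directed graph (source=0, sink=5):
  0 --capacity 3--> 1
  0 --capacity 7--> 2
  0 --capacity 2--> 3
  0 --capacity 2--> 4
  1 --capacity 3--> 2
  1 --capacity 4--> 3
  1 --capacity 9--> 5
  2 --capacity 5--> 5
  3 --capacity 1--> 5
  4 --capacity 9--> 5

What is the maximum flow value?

Computing max flow:
  Flow on (0->1): 3/3
  Flow on (0->2): 5/7
  Flow on (0->3): 1/2
  Flow on (0->4): 2/2
  Flow on (1->5): 3/9
  Flow on (2->5): 5/5
  Flow on (3->5): 1/1
  Flow on (4->5): 2/9
Maximum flow = 11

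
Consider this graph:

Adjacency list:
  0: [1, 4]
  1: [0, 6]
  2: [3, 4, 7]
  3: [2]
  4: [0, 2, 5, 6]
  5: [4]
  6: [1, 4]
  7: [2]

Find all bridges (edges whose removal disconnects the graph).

A bridge is an edge whose removal increases the number of connected components.
Bridges found: (2,3), (2,4), (2,7), (4,5)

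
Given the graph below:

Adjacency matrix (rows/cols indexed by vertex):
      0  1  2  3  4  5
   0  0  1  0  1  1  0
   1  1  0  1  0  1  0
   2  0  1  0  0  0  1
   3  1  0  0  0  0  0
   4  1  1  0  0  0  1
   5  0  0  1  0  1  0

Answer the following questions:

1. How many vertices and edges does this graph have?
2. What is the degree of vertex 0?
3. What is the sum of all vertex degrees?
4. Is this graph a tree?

Count: 6 vertices, 7 edges.
Vertex 0 has neighbors [1, 3, 4], degree = 3.
Handshaking lemma: 2 * 7 = 14.
A tree on 6 vertices has 5 edges. This graph has 7 edges (2 extra). Not a tree.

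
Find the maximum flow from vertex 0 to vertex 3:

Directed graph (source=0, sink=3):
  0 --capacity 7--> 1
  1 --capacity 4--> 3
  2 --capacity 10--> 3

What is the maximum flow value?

Computing max flow:
  Flow on (0->1): 4/7
  Flow on (1->3): 4/4
Maximum flow = 4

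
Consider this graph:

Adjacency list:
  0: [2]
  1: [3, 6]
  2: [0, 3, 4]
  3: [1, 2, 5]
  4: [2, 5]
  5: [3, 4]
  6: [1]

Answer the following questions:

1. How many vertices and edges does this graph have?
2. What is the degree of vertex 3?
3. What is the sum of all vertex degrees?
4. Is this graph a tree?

Count: 7 vertices, 7 edges.
Vertex 3 has neighbors [1, 2, 5], degree = 3.
Handshaking lemma: 2 * 7 = 14.
A tree on 7 vertices has 6 edges. This graph has 7 edges (1 extra). Not a tree.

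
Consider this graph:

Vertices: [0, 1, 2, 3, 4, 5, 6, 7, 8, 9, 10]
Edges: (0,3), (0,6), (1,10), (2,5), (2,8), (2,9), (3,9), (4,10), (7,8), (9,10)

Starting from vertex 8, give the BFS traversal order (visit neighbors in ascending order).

BFS from vertex 8 (neighbors processed in ascending order):
Visit order: 8, 2, 7, 5, 9, 3, 10, 0, 1, 4, 6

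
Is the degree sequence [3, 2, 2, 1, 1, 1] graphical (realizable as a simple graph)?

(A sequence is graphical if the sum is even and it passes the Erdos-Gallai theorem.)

Sum of degrees = 10. Sum is even and passes Erdos-Gallai. The sequence IS graphical.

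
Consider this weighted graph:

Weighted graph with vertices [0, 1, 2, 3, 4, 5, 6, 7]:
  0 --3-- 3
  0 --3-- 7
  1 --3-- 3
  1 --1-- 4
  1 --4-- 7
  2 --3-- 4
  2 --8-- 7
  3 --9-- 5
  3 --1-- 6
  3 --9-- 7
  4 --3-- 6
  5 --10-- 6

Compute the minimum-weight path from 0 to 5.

Using Dijkstra's algorithm from vertex 0:
Shortest path: 0 -> 3 -> 5
Total weight: 3 + 9 = 12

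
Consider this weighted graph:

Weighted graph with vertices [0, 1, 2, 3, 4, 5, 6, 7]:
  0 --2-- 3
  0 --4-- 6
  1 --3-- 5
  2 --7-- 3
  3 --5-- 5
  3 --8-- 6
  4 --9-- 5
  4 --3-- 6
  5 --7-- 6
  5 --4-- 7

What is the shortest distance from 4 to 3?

Using Dijkstra's algorithm from vertex 4:
Shortest path: 4 -> 6 -> 0 -> 3
Total weight: 3 + 4 + 2 = 9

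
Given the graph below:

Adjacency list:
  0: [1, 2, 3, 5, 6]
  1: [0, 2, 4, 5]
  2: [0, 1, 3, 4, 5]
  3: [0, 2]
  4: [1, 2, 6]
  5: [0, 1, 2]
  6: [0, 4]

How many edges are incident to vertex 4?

Vertex 4 has neighbors [1, 2, 6], so deg(4) = 3.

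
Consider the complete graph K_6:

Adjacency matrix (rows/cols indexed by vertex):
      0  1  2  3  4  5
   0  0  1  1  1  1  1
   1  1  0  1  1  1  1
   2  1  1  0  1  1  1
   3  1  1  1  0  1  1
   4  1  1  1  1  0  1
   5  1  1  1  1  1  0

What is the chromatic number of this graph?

In K_6, every vertex is adjacent to every other vertex.
Each vertex needs a unique color.
Chromatic number = 6.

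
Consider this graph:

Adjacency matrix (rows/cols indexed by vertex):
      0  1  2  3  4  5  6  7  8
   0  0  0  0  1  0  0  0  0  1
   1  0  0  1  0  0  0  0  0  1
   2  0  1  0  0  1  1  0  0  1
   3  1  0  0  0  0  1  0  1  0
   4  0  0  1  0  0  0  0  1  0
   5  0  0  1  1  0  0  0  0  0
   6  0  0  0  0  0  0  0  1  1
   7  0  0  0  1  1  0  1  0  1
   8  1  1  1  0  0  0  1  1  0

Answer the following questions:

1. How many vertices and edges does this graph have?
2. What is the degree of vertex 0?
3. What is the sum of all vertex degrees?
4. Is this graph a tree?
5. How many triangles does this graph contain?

Count: 9 vertices, 13 edges.
Vertex 0 has neighbors [3, 8], degree = 2.
Handshaking lemma: 2 * 13 = 26.
A tree on 9 vertices has 8 edges. This graph has 13 edges (5 extra). Not a tree.
Number of triangles = 2.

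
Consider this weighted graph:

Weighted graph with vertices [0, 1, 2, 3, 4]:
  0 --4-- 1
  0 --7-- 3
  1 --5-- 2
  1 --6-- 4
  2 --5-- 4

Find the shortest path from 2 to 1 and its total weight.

Using Dijkstra's algorithm from vertex 2:
Shortest path: 2 -> 1
Total weight: 5 = 5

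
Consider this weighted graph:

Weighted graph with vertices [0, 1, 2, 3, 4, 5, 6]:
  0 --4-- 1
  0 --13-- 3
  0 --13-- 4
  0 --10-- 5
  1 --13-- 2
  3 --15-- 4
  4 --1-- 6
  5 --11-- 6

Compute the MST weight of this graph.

Applying Kruskal's algorithm (sort edges by weight, add if no cycle):
  Add (4,6) w=1
  Add (0,1) w=4
  Add (0,5) w=10
  Add (5,6) w=11
  Add (0,3) w=13
  Skip (0,4) w=13 (creates cycle)
  Add (1,2) w=13
  Skip (3,4) w=15 (creates cycle)
MST weight = 52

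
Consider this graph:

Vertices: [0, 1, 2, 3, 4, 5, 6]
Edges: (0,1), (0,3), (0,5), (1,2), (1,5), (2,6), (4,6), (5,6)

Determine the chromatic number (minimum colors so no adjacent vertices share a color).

The graph has a maximum clique of size 3 (lower bound on chromatic number).
A valid 3-coloring: {0: 0, 1: 1, 2: 2, 3: 1, 4: 1, 5: 2, 6: 0}.
Chromatic number = 3.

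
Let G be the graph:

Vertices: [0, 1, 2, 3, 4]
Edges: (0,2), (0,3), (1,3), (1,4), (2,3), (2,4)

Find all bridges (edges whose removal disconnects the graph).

No bridges found. The graph is 2-edge-connected (no single edge removal disconnects it).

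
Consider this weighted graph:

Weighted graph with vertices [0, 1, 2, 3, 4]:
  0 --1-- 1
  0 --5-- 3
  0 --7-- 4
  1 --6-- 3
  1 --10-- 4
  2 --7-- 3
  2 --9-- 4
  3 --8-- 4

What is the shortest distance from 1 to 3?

Using Dijkstra's algorithm from vertex 1:
Shortest path: 1 -> 3
Total weight: 6 = 6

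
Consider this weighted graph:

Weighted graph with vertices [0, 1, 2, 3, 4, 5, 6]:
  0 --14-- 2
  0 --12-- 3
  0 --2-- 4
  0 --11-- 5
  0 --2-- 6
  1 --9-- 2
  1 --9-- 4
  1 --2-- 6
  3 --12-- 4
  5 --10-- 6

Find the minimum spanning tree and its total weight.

Applying Kruskal's algorithm (sort edges by weight, add if no cycle):
  Add (0,6) w=2
  Add (0,4) w=2
  Add (1,6) w=2
  Skip (1,4) w=9 (creates cycle)
  Add (1,2) w=9
  Add (5,6) w=10
  Skip (0,5) w=11 (creates cycle)
  Add (0,3) w=12
  Skip (3,4) w=12 (creates cycle)
  Skip (0,2) w=14 (creates cycle)
MST weight = 37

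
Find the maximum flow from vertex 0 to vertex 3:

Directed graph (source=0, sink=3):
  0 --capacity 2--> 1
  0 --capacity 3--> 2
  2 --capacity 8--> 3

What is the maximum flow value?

Computing max flow:
  Flow on (0->2): 3/3
  Flow on (2->3): 3/8
Maximum flow = 3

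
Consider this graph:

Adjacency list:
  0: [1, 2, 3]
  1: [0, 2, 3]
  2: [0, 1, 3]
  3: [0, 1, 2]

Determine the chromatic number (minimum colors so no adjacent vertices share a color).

The graph has a maximum clique of size 4 (lower bound on chromatic number).
A valid 4-coloring: {0: 0, 1: 1, 2: 2, 3: 3}.
Chromatic number = 4.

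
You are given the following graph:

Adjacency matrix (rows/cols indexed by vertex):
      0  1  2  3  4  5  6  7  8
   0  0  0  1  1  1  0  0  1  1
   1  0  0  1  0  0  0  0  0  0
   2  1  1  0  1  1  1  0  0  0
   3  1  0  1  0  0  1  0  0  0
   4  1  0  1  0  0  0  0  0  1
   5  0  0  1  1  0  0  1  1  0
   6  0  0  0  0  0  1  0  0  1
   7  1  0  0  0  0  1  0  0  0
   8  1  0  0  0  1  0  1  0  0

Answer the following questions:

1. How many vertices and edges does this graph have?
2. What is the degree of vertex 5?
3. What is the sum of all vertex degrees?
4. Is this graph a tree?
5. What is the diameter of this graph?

Count: 9 vertices, 14 edges.
Vertex 5 has neighbors [2, 3, 6, 7], degree = 4.
Handshaking lemma: 2 * 14 = 28.
A tree on 9 vertices has 8 edges. This graph has 14 edges (6 extra). Not a tree.
Diameter (longest shortest path) = 3.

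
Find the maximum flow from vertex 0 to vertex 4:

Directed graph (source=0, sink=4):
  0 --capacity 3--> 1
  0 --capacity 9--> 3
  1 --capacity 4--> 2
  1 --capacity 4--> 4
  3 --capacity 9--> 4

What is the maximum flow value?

Computing max flow:
  Flow on (0->1): 3/3
  Flow on (0->3): 9/9
  Flow on (1->4): 3/4
  Flow on (3->4): 9/9
Maximum flow = 12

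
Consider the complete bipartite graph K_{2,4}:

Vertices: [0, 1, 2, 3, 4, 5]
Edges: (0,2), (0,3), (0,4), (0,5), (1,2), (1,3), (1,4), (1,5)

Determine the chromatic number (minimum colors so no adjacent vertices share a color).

K_{2,4} is bipartite: vertices split into two independent sets of size 2 and 4.
Color one set 0, the other 1. No adjacent vertices share a color.
Chromatic number = 2.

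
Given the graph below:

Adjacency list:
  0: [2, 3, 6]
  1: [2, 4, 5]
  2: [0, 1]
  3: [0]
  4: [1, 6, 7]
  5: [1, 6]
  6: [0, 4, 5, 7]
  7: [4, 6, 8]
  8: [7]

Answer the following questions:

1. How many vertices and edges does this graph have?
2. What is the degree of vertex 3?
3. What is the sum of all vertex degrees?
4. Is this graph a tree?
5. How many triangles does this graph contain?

Count: 9 vertices, 11 edges.
Vertex 3 has neighbors [0], degree = 1.
Handshaking lemma: 2 * 11 = 22.
A tree on 9 vertices has 8 edges. This graph has 11 edges (3 extra). Not a tree.
Number of triangles = 1.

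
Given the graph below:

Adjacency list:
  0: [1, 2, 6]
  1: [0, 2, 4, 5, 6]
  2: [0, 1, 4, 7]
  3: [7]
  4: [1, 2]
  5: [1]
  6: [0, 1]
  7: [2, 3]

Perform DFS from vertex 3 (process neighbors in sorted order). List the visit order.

DFS from vertex 3 (neighbors processed in ascending order):
Visit order: 3, 7, 2, 0, 1, 4, 5, 6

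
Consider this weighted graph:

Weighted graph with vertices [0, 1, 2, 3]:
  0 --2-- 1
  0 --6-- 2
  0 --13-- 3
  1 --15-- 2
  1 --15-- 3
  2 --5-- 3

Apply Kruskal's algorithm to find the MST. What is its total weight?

Applying Kruskal's algorithm (sort edges by weight, add if no cycle):
  Add (0,1) w=2
  Add (2,3) w=5
  Add (0,2) w=6
  Skip (0,3) w=13 (creates cycle)
  Skip (1,3) w=15 (creates cycle)
  Skip (1,2) w=15 (creates cycle)
MST weight = 13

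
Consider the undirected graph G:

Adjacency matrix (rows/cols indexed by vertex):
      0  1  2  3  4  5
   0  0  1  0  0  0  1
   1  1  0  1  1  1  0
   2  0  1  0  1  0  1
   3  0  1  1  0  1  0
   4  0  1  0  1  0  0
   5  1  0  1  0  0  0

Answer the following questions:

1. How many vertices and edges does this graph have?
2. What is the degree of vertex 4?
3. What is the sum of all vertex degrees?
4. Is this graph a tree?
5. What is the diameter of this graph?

Count: 6 vertices, 8 edges.
Vertex 4 has neighbors [1, 3], degree = 2.
Handshaking lemma: 2 * 8 = 16.
A tree on 6 vertices has 5 edges. This graph has 8 edges (3 extra). Not a tree.
Diameter (longest shortest path) = 3.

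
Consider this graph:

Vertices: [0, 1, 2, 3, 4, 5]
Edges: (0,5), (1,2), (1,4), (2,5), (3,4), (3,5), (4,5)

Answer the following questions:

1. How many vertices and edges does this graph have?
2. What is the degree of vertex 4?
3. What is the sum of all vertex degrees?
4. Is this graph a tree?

Count: 6 vertices, 7 edges.
Vertex 4 has neighbors [1, 3, 5], degree = 3.
Handshaking lemma: 2 * 7 = 14.
A tree on 6 vertices has 5 edges. This graph has 7 edges (2 extra). Not a tree.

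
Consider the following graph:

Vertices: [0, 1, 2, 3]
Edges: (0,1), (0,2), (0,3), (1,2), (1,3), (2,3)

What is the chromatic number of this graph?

The graph has a maximum clique of size 4 (lower bound on chromatic number).
A valid 4-coloring: {0: 0, 1: 1, 2: 2, 3: 3}.
Chromatic number = 4.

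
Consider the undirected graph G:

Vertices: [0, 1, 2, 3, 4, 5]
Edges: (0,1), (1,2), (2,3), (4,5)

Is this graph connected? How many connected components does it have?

Checking connectivity: the graph has 2 connected component(s).
Components: [[0, 1, 2, 3], [4, 5]]. The graph is NOT connected.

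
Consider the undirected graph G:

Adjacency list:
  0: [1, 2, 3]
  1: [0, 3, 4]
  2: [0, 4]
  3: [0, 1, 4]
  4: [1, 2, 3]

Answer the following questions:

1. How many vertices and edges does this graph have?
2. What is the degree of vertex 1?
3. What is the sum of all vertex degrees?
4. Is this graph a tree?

Count: 5 vertices, 7 edges.
Vertex 1 has neighbors [0, 3, 4], degree = 3.
Handshaking lemma: 2 * 7 = 14.
A tree on 5 vertices has 4 edges. This graph has 7 edges (3 extra). Not a tree.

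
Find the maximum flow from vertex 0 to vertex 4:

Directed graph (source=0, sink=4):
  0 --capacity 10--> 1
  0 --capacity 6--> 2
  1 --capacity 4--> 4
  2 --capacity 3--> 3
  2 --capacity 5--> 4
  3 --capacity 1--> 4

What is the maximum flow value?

Computing max flow:
  Flow on (0->1): 4/10
  Flow on (0->2): 6/6
  Flow on (1->4): 4/4
  Flow on (2->3): 1/3
  Flow on (2->4): 5/5
  Flow on (3->4): 1/1
Maximum flow = 10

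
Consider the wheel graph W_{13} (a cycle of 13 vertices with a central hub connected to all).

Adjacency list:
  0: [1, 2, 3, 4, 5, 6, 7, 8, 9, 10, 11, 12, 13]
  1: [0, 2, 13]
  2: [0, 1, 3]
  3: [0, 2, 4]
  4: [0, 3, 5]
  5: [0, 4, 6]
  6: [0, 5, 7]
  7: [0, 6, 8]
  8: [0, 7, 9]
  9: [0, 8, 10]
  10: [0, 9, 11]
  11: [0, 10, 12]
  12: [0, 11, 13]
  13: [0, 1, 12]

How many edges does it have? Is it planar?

Wheel graph W_{13}: 13 cycle edges + 13 spoke edges = 26 edges.
Total vertices: 14.
The graph is planar.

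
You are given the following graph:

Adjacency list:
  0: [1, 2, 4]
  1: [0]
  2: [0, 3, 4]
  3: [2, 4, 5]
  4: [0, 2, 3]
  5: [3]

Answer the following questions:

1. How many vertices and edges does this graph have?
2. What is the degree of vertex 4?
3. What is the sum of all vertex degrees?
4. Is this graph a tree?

Count: 6 vertices, 7 edges.
Vertex 4 has neighbors [0, 2, 3], degree = 3.
Handshaking lemma: 2 * 7 = 14.
A tree on 6 vertices has 5 edges. This graph has 7 edges (2 extra). Not a tree.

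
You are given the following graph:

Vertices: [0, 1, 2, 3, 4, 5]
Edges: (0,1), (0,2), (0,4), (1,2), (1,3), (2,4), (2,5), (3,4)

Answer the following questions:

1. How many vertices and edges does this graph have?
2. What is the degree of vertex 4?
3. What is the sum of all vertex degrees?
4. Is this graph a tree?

Count: 6 vertices, 8 edges.
Vertex 4 has neighbors [0, 2, 3], degree = 3.
Handshaking lemma: 2 * 8 = 16.
A tree on 6 vertices has 5 edges. This graph has 8 edges (3 extra). Not a tree.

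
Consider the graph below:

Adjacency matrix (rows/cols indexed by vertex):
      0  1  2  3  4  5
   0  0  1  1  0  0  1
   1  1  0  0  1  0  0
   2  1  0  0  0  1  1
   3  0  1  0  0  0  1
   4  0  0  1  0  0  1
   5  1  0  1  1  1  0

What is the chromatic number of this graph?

The graph has a maximum clique of size 3 (lower bound on chromatic number).
A valid 3-coloring: {0: 1, 1: 0, 2: 2, 3: 1, 4: 1, 5: 0}.
Chromatic number = 3.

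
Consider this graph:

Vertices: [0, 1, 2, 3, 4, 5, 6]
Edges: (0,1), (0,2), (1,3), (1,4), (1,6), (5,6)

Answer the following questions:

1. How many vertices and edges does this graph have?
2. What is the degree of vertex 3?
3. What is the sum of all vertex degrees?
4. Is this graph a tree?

Count: 7 vertices, 6 edges.
Vertex 3 has neighbors [1], degree = 1.
Handshaking lemma: 2 * 6 = 12.
A graph is a tree iff it is connected and has exactly n-1 edges. This graph is connected (all 7 vertices in one component) and has 7-1 = 6 edges. It is a tree.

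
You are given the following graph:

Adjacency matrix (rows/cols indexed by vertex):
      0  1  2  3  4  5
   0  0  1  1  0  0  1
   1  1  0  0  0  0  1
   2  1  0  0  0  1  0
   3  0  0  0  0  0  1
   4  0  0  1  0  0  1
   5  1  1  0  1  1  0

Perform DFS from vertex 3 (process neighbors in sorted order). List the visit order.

DFS from vertex 3 (neighbors processed in ascending order):
Visit order: 3, 5, 0, 1, 2, 4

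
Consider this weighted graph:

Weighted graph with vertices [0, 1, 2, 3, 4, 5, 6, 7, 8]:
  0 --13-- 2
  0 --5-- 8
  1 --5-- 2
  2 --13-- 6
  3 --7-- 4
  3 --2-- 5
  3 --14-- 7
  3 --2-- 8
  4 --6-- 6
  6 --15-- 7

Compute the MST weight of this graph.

Applying Kruskal's algorithm (sort edges by weight, add if no cycle):
  Add (3,8) w=2
  Add (3,5) w=2
  Add (0,8) w=5
  Add (1,2) w=5
  Add (4,6) w=6
  Add (3,4) w=7
  Add (0,2) w=13
  Skip (2,6) w=13 (creates cycle)
  Add (3,7) w=14
  Skip (6,7) w=15 (creates cycle)
MST weight = 54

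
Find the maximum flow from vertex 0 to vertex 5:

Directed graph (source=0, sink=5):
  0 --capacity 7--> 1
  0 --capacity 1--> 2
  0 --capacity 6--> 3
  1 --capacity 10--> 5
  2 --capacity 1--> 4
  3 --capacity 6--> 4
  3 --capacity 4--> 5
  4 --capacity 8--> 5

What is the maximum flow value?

Computing max flow:
  Flow on (0->1): 7/7
  Flow on (0->2): 1/1
  Flow on (0->3): 6/6
  Flow on (1->5): 7/10
  Flow on (2->4): 1/1
  Flow on (3->4): 2/6
  Flow on (3->5): 4/4
  Flow on (4->5): 3/8
Maximum flow = 14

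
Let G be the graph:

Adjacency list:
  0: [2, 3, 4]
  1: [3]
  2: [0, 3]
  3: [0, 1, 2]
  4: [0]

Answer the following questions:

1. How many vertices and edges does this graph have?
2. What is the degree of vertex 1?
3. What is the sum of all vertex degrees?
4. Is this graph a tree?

Count: 5 vertices, 5 edges.
Vertex 1 has neighbors [3], degree = 1.
Handshaking lemma: 2 * 5 = 10.
A tree on 5 vertices has 4 edges. This graph has 5 edges (1 extra). Not a tree.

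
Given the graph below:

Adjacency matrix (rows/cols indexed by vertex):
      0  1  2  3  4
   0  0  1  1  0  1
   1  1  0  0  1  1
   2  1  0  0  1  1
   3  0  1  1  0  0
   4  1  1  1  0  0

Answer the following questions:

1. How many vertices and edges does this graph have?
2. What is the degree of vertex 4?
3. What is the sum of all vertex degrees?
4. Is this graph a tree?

Count: 5 vertices, 7 edges.
Vertex 4 has neighbors [0, 1, 2], degree = 3.
Handshaking lemma: 2 * 7 = 14.
A tree on 5 vertices has 4 edges. This graph has 7 edges (3 extra). Not a tree.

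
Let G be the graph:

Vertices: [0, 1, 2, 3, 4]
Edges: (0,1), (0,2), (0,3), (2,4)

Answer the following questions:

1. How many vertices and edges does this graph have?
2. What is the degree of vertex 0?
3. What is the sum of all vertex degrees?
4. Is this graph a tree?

Count: 5 vertices, 4 edges.
Vertex 0 has neighbors [1, 2, 3], degree = 3.
Handshaking lemma: 2 * 4 = 8.
A graph is a tree iff it is connected and has exactly n-1 edges. This graph is connected (all 5 vertices in one component) and has 5-1 = 4 edges. It is a tree.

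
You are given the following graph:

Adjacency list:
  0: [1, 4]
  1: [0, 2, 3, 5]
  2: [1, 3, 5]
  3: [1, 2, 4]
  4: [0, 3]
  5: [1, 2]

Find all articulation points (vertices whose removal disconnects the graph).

No articulation points. The graph is biconnected.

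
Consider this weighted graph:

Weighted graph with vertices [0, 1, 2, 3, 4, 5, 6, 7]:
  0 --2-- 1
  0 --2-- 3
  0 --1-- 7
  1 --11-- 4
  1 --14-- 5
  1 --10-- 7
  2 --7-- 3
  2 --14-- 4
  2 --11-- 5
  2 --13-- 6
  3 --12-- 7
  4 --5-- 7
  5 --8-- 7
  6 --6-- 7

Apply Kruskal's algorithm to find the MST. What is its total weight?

Applying Kruskal's algorithm (sort edges by weight, add if no cycle):
  Add (0,7) w=1
  Add (0,1) w=2
  Add (0,3) w=2
  Add (4,7) w=5
  Add (6,7) w=6
  Add (2,3) w=7
  Add (5,7) w=8
  Skip (1,7) w=10 (creates cycle)
  Skip (1,4) w=11 (creates cycle)
  Skip (2,5) w=11 (creates cycle)
  Skip (3,7) w=12 (creates cycle)
  Skip (2,6) w=13 (creates cycle)
  Skip (1,5) w=14 (creates cycle)
  Skip (2,4) w=14 (creates cycle)
MST weight = 31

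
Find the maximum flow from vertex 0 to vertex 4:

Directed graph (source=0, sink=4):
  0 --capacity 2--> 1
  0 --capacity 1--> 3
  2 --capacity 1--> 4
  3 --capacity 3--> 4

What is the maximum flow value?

Computing max flow:
  Flow on (0->3): 1/1
  Flow on (3->4): 1/3
Maximum flow = 1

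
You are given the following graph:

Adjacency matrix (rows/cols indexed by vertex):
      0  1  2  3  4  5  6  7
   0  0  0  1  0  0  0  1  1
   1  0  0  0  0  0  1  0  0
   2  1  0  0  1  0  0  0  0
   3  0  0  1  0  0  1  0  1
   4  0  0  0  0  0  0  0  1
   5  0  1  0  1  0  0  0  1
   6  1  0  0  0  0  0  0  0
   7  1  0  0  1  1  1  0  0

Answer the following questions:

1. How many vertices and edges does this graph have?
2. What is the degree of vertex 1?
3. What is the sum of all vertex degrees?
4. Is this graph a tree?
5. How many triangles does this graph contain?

Count: 8 vertices, 9 edges.
Vertex 1 has neighbors [5], degree = 1.
Handshaking lemma: 2 * 9 = 18.
A tree on 8 vertices has 7 edges. This graph has 9 edges (2 extra). Not a tree.
Number of triangles = 1.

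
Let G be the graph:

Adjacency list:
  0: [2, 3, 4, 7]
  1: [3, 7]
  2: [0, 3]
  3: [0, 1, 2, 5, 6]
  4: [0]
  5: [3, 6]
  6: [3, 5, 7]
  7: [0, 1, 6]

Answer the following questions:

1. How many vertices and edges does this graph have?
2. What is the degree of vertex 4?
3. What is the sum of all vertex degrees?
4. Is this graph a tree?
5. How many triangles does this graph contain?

Count: 8 vertices, 11 edges.
Vertex 4 has neighbors [0], degree = 1.
Handshaking lemma: 2 * 11 = 22.
A tree on 8 vertices has 7 edges. This graph has 11 edges (4 extra). Not a tree.
Number of triangles = 2.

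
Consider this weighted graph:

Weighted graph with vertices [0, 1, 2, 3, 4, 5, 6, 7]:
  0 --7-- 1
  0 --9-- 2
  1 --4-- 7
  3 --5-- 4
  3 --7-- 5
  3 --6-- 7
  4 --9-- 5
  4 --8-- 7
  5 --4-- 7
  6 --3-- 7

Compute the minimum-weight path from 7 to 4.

Using Dijkstra's algorithm from vertex 7:
Shortest path: 7 -> 4
Total weight: 8 = 8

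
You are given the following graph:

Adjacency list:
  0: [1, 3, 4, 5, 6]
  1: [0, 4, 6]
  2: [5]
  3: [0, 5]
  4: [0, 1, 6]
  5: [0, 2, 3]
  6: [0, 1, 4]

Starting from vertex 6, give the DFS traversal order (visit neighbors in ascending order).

DFS from vertex 6 (neighbors processed in ascending order):
Visit order: 6, 0, 1, 4, 3, 5, 2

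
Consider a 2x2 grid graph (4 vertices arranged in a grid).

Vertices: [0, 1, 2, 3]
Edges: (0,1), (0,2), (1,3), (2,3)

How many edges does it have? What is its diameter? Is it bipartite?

A 2x2 grid has 2 vertical edges and 2 horizontal edges.
Total edges = 2 + 2 = 4.
Diameter = (2-1) + (2-1) = 2 (corner to opposite corner).
Grid graphs are bipartite (checkerboard coloring).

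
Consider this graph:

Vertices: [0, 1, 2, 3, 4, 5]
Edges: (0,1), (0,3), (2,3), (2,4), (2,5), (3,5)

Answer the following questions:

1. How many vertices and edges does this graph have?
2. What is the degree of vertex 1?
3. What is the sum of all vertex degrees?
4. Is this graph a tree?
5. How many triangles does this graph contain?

Count: 6 vertices, 6 edges.
Vertex 1 has neighbors [0], degree = 1.
Handshaking lemma: 2 * 6 = 12.
A tree on 6 vertices has 5 edges. This graph has 6 edges (1 extra). Not a tree.
Number of triangles = 1.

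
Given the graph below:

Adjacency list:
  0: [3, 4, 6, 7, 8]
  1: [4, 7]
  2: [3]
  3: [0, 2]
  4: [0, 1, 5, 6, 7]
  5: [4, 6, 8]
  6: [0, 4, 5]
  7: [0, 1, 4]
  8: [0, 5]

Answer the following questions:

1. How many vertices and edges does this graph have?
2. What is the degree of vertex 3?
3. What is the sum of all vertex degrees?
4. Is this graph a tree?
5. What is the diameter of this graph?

Count: 9 vertices, 13 edges.
Vertex 3 has neighbors [0, 2], degree = 2.
Handshaking lemma: 2 * 13 = 26.
A tree on 9 vertices has 8 edges. This graph has 13 edges (5 extra). Not a tree.
Diameter (longest shortest path) = 4.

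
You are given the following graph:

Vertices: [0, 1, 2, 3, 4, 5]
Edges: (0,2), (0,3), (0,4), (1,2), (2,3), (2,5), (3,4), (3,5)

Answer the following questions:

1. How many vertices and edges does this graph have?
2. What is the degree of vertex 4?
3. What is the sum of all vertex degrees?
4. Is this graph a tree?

Count: 6 vertices, 8 edges.
Vertex 4 has neighbors [0, 3], degree = 2.
Handshaking lemma: 2 * 8 = 16.
A tree on 6 vertices has 5 edges. This graph has 8 edges (3 extra). Not a tree.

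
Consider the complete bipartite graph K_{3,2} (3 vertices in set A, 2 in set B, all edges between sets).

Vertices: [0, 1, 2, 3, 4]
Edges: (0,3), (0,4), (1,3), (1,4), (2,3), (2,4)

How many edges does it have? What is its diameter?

K_{3,2} has 3 * 2 = 6 edges.
Any vertex reaches any opposite-side vertex in 1 step; same-side vertices reach in 2 steps via any opposite-side vertex.
Diameter = 2.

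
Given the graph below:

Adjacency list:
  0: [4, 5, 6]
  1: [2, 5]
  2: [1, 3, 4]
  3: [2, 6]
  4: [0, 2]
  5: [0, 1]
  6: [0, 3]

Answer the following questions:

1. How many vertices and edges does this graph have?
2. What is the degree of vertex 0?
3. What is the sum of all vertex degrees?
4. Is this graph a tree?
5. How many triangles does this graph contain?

Count: 7 vertices, 8 edges.
Vertex 0 has neighbors [4, 5, 6], degree = 3.
Handshaking lemma: 2 * 8 = 16.
A tree on 7 vertices has 6 edges. This graph has 8 edges (2 extra). Not a tree.
Number of triangles = 0.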